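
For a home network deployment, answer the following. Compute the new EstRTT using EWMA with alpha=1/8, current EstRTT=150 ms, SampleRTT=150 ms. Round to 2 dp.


Given: EstRTT = 150 ms, SampleRTT = 150 ms, alpha = 1/8
New EstRTT = (1 - alpha) * EstRTT + alpha * SampleRTT
(7/8) * 150 = 131.25
(1/8) * 150 = 18.75
New EstRTT = 131.25 + 18.75 = 150 ms -> 150.00 ms (2 dp)

150.00


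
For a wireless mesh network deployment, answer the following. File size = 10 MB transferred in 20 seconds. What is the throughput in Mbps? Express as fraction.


Given: file = 10 MB, time = 20 s
File in Mb = 10 * 8 = 80 Mb
Throughput = 80 / 20 Mbps
Throughput = 4 Mbps

4


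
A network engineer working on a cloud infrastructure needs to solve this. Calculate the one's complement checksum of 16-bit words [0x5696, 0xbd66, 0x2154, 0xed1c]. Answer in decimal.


Given words: [0x5696, 0xbd66, 0x2154, 0xed1c]
Step 1: Sum all words
Raw sum = 22166 + 48486 + 8532 + 60700 = 139884
Step 2: Fold carry: (8812 + 2) = 8814
One's complement = ~8814 & 0xFFFF = 56721

56721


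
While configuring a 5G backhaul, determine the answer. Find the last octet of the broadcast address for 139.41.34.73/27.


Given: IP = 139.41.34.73, prefix = /27
Host bits = 32 - 27 = 5
Network last octet = 73 AND mask = 64
Host part size = 2^5 - 1 = 31
Broadcast last octet = 64 OR 31 = 95

95


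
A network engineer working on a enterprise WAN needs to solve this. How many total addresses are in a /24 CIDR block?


Given: CIDR prefix /24
Host bits = 32 - 24 = 8
Total addresses = 2^8 = 256

256


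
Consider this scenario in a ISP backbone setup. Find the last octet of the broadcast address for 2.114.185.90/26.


Given: IP = 2.114.185.90, prefix = /26
Host bits = 32 - 26 = 6
Network last octet = 90 AND mask = 64
Host part size = 2^6 - 1 = 63
Broadcast last octet = 64 OR 63 = 127

127


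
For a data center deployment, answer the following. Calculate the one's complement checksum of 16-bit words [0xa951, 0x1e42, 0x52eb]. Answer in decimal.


Given words: [0xa951, 0x1e42, 0x52eb]
Step 1: Sum all words
Raw sum = 43345 + 7746 + 21227 = 72318
Step 2: Fold carry: (6782 + 1) = 6783
One's complement = ~6783 & 0xFFFF = 58752

58752


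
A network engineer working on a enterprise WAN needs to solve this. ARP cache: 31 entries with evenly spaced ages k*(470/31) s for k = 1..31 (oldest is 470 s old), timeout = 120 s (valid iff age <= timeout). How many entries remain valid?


Ages are k * 470/31 s for k = 1..31 (spacing = 15.1613 s).
Entry k is valid iff k * 470/31 <= 120 iff k <= 31 * 120 / 470 = 7.9149
n_valid = floor(7.9149) = 7
(n_stale = 31 - 7 = 24)

7


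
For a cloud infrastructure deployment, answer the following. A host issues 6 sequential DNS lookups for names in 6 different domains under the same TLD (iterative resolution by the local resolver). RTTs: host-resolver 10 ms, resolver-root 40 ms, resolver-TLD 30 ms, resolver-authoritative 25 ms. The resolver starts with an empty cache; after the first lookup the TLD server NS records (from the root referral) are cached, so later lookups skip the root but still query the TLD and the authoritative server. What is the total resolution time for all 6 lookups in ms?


Lookup 1 (cold cache): local + root + TLD + auth = 10 + 40 + 30 + 25 = 105 ms
Lookups 2..6 (TLD NS cached -> skip root; new domain -> still ask TLD and auth): local + TLD + auth = 10 + 30 + 25 = 65 ms each
Remaining 5 lookups: 5 * 65 = 325 ms
Total = 105 + 325 = 430 ms

430


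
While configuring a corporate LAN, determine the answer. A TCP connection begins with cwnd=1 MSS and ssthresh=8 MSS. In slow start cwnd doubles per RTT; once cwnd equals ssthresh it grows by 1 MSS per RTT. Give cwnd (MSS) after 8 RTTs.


RTT 0: cwnd = 1 MSS (initial)
RTT 1: cwnd = 2 MSS (slow start, doubled)
RTT 2: cwnd = 4 MSS (slow start, doubled)
RTT 3: cwnd = 8 MSS (slow start, doubled)
RTT 4: cwnd = 9 MSS (congestion avoidance, +1)
RTT 5: cwnd = 10 MSS (congestion avoidance, +1)
RTT 6: cwnd = 11 MSS (congestion avoidance, +1)
RTT 7: cwnd = 12 MSS (congestion avoidance, +1)
RTT 8: cwnd = 13 MSS (congestion avoidance, +1)

13


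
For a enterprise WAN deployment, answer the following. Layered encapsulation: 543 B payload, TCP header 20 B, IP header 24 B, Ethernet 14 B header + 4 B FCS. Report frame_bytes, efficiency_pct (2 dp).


TCP segment = 543 + 20 = 563 B
IP packet = 563 + 24 = 587 B
Ethernet frame = 587 + 14 + 4 = 605 B
Efficiency = app / frame = 543 / 605 = 0.897521 = 89.7521% -> 89.75% (2 dp)

605, 89.75


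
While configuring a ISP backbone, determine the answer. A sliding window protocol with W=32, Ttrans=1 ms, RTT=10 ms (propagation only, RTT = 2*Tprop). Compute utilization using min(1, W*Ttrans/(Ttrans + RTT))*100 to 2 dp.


Given: W = 32, Ttrans = 1 ms, RTT = 10 ms (= 2 * Tprop, Tprop = 5 ms)
Cycle time = Ttrans + RTT = 1 + 10 = 11 ms (first packet sent until its ACK returns)
W * Ttrans = 32 * 1 = 32 ms of sending per cycle
W * Ttrans / (Ttrans + RTT) = 32 / 11 = 2.909091
U = min(1, 2.909091) = 1.000000
U% = 100.00%

100.00


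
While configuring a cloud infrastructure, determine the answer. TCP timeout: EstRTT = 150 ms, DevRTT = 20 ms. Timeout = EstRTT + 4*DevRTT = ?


Given: EstRTT = 150 ms, DevRTT = 20 ms
Timeout = EstRTT + 4 * DevRTT
4 * DevRTT = 4 * 20 = 80
Timeout = 150 + 80 = 230 ms

230


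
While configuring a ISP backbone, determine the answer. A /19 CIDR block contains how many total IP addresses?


Given: CIDR prefix /19
Host bits = 32 - 19 = 13
Total addresses = 2^13 = 8192

8192


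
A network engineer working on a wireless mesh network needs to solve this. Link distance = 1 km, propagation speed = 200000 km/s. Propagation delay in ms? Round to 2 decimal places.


Given: distance = 1 km, speed = 200000 km/s
Delay = distance / speed = 1 / 200000 seconds
Delay in ms = 1 * 1000 / 200000
Delay = 0.0050 ms
Rounded to 2 dp = 0.01 ms

0.01


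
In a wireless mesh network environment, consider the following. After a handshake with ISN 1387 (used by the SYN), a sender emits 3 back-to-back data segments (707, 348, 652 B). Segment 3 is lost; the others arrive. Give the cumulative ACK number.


SYN uses sequence number 1387; first data byte = ISN + 1 = 1388.
Segment 1: SEQ = 1388, len = 707 B, covers [1388, 2094]
Segment 2: SEQ = 2095, len = 348 B, covers [2095, 2442]
Segment 3: SEQ = 2443, len = 652 B, covers [2443, 3094] [LOST]
In-order data received: bytes [1388, 2442] (segments 1..2).
Segment 3 missing -> gap begins at byte 2443.
Cumulative ACK = next expected in-order byte = 1388 + 707 + 348 = 2443

2443


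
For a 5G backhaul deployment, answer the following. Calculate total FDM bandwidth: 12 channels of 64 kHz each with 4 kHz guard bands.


Given: 12 channels, 64 kHz each, guard = 4 kHz
Channel bandwidth = 12 * 64 = 768 kHz
Guard bands = 11 gaps * 4 kHz = 44 kHz
Total = 768 + 44 = 812 kHz

812


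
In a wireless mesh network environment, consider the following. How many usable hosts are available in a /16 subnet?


Given: subnet mask /16
Host bits = 32 - 16 = 16
Total addresses = 2^16 = 65536
Usable hosts = 65536 - 2 (network + broadcast) = 65534

65534


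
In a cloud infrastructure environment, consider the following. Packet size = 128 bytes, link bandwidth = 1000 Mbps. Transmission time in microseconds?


Given: packet = 128 bytes, bandwidth = 1000 Mbps
Packet in bits = 128 * 8 = 1024 bits
Bandwidth = 1000 * 10^6 = 1000000000 bps
Time = 1024 / 1000000000 seconds
Time in us = 1024 * 10^6 / 1000000000 = 1.024

1.024


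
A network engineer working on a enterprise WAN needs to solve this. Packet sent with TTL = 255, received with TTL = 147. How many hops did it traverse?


Given: initial TTL = 255, received TTL = 147
Hops = initial TTL - received TTL
Hops = 255 - 147 = 108

108


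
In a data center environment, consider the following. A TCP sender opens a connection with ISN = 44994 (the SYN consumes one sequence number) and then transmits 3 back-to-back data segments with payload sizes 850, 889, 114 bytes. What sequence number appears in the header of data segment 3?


The SYN occupies sequence number ISN = 44994, so the first data byte is ISN + 1 = 44995.
SEQ of data segment i = (ISN + 1) + sum of payload sizes of segments 1..i-1.
Segment 1: SEQ = 44995, payload = 850 bytes
Segment 2: SEQ = 45845, payload = 889 bytes
Segment 3: SEQ = 46734, payload = 114 bytes
SEQ of segment 3 = 44995 + 850 + 889 = 46734

46734


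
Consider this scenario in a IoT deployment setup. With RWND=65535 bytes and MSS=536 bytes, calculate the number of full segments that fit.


Given: RWND = 65535 bytes, MSS = 536 bytes
Full segments = floor(RWND / MSS)
Full segments = floor(65535 / 536)
Full segments = floor(122.2668) = 122

122


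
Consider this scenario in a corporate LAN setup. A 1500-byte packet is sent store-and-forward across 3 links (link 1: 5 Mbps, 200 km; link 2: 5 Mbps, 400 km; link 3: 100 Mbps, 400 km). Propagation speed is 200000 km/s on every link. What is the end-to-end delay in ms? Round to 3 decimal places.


Packet = 1500 bytes = 12000 bits. Store-and-forward: sum (t_trans + t_prop) per link.
Link 1: t_trans = 12000/(5*10^6) s = 2.4000 ms; t_prop = 200/200000 s = 1.0000 ms; subtotal = 3.4000 ms
Link 2: t_trans = 12000/(5*10^6) s = 2.4000 ms; t_prop = 400/200000 s = 2.0000 ms; subtotal = 4.4000 ms
Link 3: t_trans = 12000/(100*10^6) s = 0.1200 ms; t_prop = 400/200000 s = 2.0000 ms; subtotal = 2.1200 ms
End-to-end = 3.4000 + 4.4000 + 2.1200 = 9.9200 ms -> 9.920 ms (3 dp)

9.920


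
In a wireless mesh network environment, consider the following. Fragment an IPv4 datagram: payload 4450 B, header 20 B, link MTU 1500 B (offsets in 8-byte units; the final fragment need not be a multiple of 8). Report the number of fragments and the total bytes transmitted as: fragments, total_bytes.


Max data per non-final fragment = floor((MTU - header)/8)*8 = floor((1500 - 20)/8)*8 = floor(1480/8)*8 = 1480 B
Final fragment needs no 8-byte alignment: it can carry up to MTU - header = 1480 B
Non-final fragments needed = ceil((payload - 1480) / 1480) = ceil(2970/1480) = ceil(2.0068) = 3
Number of fragments = 3 + 1 = 4
Fragment sizes (data): 3 * 1480 B + 10 B (last, 10 <= 1480 OK)
Total bytes sent = payload + n_frags * header = 4450 + 4*20 = 4450 + 80 = 4530 B

4, 4530


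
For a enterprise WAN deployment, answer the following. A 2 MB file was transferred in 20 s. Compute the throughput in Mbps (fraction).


Given: file = 2 MB, time = 20 s
File in Mb = 2 * 8 = 16 Mb
Throughput = 16 / 20 Mbps
Throughput = 4/5 Mbps

4/5


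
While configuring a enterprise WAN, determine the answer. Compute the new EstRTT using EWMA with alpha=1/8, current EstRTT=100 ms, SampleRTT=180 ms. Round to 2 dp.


Given: EstRTT = 100 ms, SampleRTT = 180 ms, alpha = 1/8
New EstRTT = (1 - alpha) * EstRTT + alpha * SampleRTT
(7/8) * 100 = 87.5
(1/8) * 180 = 22.5
New EstRTT = 87.5 + 22.5 = 110 ms -> 110.00 ms (2 dp)

110.00


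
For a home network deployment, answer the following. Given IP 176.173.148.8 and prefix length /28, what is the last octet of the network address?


Given: IP = 176.173.148.8, prefix = /28
Subnet mask = 255.255.255.240
Last octet of IP: 8
Last octet of mask: 240
Network last octet = 8 AND 240 = 0

0


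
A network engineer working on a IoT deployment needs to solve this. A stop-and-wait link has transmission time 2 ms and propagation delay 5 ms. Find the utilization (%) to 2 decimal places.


Given: Ttrans = 2 ms, Tprop = 5 ms
RTT = 2 * Tprop = 2 * 5 = 10 ms
U = Ttrans / (Ttrans + RTT)
U = 2 / (2 + 10)
U = 2 / 12 = 0.166667
U% = 16.67%

16.67


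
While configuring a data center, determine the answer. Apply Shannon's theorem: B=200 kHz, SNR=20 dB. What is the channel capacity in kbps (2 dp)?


Given: B = 200 kHz, SNR = 20 dB
SNR linear = 10^(20/10) = 100
1 + SNR = 101
log2(101) = 6.6582114828
C = 200 * 1000 * 6.6582114828 = 1331642.2966 bps
C = 1331.642297 kbps -> 1331.64 kbps (2 dp)

1331.64


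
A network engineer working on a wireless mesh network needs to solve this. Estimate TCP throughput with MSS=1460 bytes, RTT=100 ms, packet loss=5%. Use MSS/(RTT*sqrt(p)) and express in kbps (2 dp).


Given: MSS = 1460 bytes, RTT = 100 ms, loss = 5%
RTT in seconds = 100 / 1000 = 0.1
Loss rate = 5% = 0.05
sqrt(loss) = sqrt(0.05) = 0.223606797750
Throughput (bytes/s) = 1460 / (0.1 * 0.223606797750) = 65293.1849
Throughput (kbps) = 65293.1849 * 8 / 1000 = 522.345480 -> 522.35 kbps (2 dp)

522.35


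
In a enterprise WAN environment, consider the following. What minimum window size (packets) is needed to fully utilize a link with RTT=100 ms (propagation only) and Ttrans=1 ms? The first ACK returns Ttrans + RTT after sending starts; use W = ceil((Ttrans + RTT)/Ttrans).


Given: Ttrans = 1 ms, RTT = 100 ms (= 2 * Tprop, Tprop = 50 ms)
Time until first ACK returns = Ttrans + RTT = 1 + 100 = 101 ms
Need W * Ttrans >= Ttrans + RTT  ->  W >= (Ttrans + RTT) / Ttrans
(Ttrans + RTT) / Ttrans = 101 / 1 = 101
W_min = ceil(101) = 101

101


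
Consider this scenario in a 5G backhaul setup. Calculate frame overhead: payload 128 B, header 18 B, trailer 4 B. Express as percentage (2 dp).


Given: payload = 128 B, header = 18 B, trailer = 4 B
Overhead bytes = header + trailer = 18 + 4 = 22
Total frame = payload + overhead = 128 + 22 = 150
Overhead % = 22 / 150 * 100 = 14.6667% -> 14.67% (2 dp)

14.67


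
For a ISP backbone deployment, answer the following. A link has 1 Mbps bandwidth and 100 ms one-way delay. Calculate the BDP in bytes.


Given: bandwidth = 1 Mbps, delay = 100 ms
BDP in bits = 1 * 10^6 * 100 / 1000
BDP in bits = 100000
BDP in bytes = 100000 / 8 = 12500

12500


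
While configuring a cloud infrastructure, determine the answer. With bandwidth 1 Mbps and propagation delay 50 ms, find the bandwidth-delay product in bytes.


Given: bandwidth = 1 Mbps, delay = 50 ms
BDP in bits = 1 * 10^6 * 50 / 1000
BDP in bits = 50000
BDP in bytes = 50000 / 8 = 6250

6250


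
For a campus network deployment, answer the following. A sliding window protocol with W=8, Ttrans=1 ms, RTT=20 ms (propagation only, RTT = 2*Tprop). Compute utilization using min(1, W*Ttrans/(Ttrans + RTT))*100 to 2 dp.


Given: W = 8, Ttrans = 1 ms, RTT = 20 ms (= 2 * Tprop, Tprop = 10 ms)
Cycle time = Ttrans + RTT = 1 + 20 = 21 ms (first packet sent until its ACK returns)
W * Ttrans = 8 * 1 = 8 ms of sending per cycle
W * Ttrans / (Ttrans + RTT) = 8 / 21 = 0.380952
U = min(1, 0.380952) = 0.380952
U% = 38.10%

38.10


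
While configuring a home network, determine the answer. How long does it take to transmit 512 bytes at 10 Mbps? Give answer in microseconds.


Given: packet = 512 bytes, bandwidth = 10 Mbps
Packet in bits = 512 * 8 = 4096 bits
Bandwidth = 10 * 10^6 = 10000000 bps
Time = 4096 / 10000000 seconds
Time in us = 4096 * 10^6 / 10000000 = 409.6

409.6


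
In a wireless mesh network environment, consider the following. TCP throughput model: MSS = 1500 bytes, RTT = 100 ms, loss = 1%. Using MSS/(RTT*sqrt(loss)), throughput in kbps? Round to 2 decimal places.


Given: MSS = 1500 bytes, RTT = 100 ms, loss = 1%
RTT in seconds = 100 / 1000 = 0.1
Loss rate = 1% = 0.01
sqrt(loss) = sqrt(0.01) = 0.1
Throughput (bytes/s) = 1500 / (0.1 * 0.1) = 150000.0000
Throughput (kbps) = 150000.0000 * 8 / 1000 = 1200.000000 -> 1200.00 kbps (2 dp)

1200.00


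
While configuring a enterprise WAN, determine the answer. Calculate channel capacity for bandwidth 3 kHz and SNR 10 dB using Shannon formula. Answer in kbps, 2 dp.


Given: B = 3 kHz, SNR = 10 dB
SNR linear = 10^(10/10) = 10
1 + SNR = 11
log2(11) = 3.4594316186
C = 3 * 1000 * 3.4594316186 = 10378.2949 bps
C = 10.378295 kbps -> 10.38 kbps (2 dp)

10.38


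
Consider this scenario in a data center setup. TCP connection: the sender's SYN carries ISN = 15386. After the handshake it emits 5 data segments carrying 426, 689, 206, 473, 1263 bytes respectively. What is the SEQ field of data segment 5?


The SYN occupies sequence number ISN = 15386, so the first data byte is ISN + 1 = 15387.
SEQ of data segment i = (ISN + 1) + sum of payload sizes of segments 1..i-1.
Segment 1: SEQ = 15387, payload = 426 bytes
Segment 2: SEQ = 15813, payload = 689 bytes
Segment 3: SEQ = 16502, payload = 206 bytes
Segment 4: SEQ = 16708, payload = 473 bytes
Segment 5: SEQ = 17181, payload = 1263 bytes
SEQ of segment 5 = 15387 + 426 + 689 + 206 + 473 = 17181

17181


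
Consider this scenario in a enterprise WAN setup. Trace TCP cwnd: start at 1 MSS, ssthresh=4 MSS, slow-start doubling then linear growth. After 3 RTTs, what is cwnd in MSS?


RTT 0: cwnd = 1 MSS (initial)
RTT 1: cwnd = 2 MSS (slow start, doubled)
RTT 2: cwnd = 4 MSS (slow start, doubled)
RTT 3: cwnd = 5 MSS (congestion avoidance, +1)

5


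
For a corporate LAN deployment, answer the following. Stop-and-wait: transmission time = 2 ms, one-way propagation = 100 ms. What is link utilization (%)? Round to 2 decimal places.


Given: Ttrans = 2 ms, Tprop = 100 ms
RTT = 2 * Tprop = 2 * 100 = 200 ms
U = Ttrans / (Ttrans + RTT)
U = 2 / (2 + 200)
U = 2 / 202 = 0.009901
U% = 0.99%

0.99


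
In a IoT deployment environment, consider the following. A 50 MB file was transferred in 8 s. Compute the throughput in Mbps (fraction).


Given: file = 50 MB, time = 8 s
File in Mb = 50 * 8 = 400 Mb
Throughput = 400 / 8 Mbps
Throughput = 50 Mbps

50


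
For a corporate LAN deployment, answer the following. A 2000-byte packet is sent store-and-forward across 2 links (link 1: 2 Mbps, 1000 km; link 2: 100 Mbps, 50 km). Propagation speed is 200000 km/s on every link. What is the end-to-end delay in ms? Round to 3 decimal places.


Packet = 2000 bytes = 16000 bits. Store-and-forward: sum (t_trans + t_prop) per link.
Link 1: t_trans = 16000/(2*10^6) s = 8.0000 ms; t_prop = 1000/200000 s = 5.0000 ms; subtotal = 13.0000 ms
Link 2: t_trans = 16000/(100*10^6) s = 0.1600 ms; t_prop = 50/200000 s = 0.2500 ms; subtotal = 0.4100 ms
End-to-end = 13.0000 + 0.4100 = 13.4100 ms -> 13.410 ms (3 dp)

13.410


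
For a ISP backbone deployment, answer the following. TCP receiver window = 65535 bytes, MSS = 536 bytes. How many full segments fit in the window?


Given: RWND = 65535 bytes, MSS = 536 bytes
Full segments = floor(RWND / MSS)
Full segments = floor(65535 / 536)
Full segments = floor(122.2668) = 122

122


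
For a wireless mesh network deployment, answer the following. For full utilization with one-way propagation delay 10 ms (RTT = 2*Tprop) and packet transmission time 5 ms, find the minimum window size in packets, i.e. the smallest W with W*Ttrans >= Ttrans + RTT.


Given: Ttrans = 5 ms, RTT = 20 ms (= 2 * Tprop, Tprop = 10 ms)
Time until first ACK returns = Ttrans + RTT = 5 + 20 = 25 ms
Need W * Ttrans >= Ttrans + RTT  ->  W >= (Ttrans + RTT) / Ttrans
(Ttrans + RTT) / Ttrans = 25 / 5 = 5
W_min = ceil(5) = 5

5


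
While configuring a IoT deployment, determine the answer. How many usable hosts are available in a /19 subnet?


Given: subnet mask /19
Host bits = 32 - 19 = 13
Total addresses = 2^13 = 8192
Usable hosts = 8192 - 2 (network + broadcast) = 8190

8190


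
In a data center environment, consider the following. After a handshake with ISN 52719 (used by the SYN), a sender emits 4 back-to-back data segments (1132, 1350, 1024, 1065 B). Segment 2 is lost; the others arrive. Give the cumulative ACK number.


SYN uses sequence number 52719; first data byte = ISN + 1 = 52720.
Segment 1: SEQ = 52720, len = 1132 B, covers [52720, 53851]
Segment 2: SEQ = 53852, len = 1350 B, covers [53852, 55201] [LOST]
Segment 3: SEQ = 55202, len = 1024 B, covers [55202, 56225]
Segment 4: SEQ = 56226, len = 1065 B, covers [56226, 57290]
In-order data received: bytes [52720, 53851] (segments 1..1).
Segment 2 missing -> gap begins at byte 53852; later segments buffered out of order.
Cumulative ACK = next expected in-order byte = 52720 + 1132 = 53852

53852


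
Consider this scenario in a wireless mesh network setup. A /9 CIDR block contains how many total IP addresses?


Given: CIDR prefix /9
Host bits = 32 - 9 = 23
Total addresses = 2^23 = 8388608

8388608


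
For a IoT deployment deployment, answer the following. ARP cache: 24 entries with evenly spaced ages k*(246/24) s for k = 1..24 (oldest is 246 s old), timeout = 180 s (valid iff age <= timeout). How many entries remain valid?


Ages are k * 246/24 s for k = 1..24 (spacing = 10.2500 s).
Entry k is valid iff k * 246/24 <= 180 iff k <= 24 * 180 / 246 = 17.5610
n_valid = floor(17.5610) = 17
(n_stale = 24 - 17 = 7)

17


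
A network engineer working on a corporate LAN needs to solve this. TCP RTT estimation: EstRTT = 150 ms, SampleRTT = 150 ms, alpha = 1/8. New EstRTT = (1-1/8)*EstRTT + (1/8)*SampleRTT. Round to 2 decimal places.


Given: EstRTT = 150 ms, SampleRTT = 150 ms, alpha = 1/8
New EstRTT = (1 - alpha) * EstRTT + alpha * SampleRTT
(7/8) * 150 = 131.25
(1/8) * 150 = 18.75
New EstRTT = 131.25 + 18.75 = 150 ms -> 150.00 ms (2 dp)

150.00


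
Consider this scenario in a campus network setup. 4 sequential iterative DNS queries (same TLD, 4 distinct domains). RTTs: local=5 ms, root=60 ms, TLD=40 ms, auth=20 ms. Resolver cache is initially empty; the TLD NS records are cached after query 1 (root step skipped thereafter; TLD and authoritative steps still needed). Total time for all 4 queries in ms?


Lookup 1 (cold cache): local + root + TLD + auth = 5 + 60 + 40 + 20 = 125 ms
Lookups 2..4 (TLD NS cached -> skip root; new domain -> still ask TLD and auth): local + TLD + auth = 5 + 40 + 20 = 65 ms each
Remaining 3 lookups: 3 * 65 = 195 ms
Total = 125 + 195 = 320 ms

320


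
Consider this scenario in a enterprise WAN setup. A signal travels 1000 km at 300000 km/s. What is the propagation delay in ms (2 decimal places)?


Given: distance = 1000 km, speed = 300000 km/s
Delay = distance / speed = 1000 / 300000 seconds
Delay in ms = 1000 * 1000 / 300000
Delay = 3.3333 ms
Rounded to 2 dp = 3.33 ms

3.33


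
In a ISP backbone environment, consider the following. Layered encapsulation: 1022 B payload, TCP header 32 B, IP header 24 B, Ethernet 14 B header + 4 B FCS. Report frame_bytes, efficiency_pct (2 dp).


TCP segment = 1022 + 32 = 1054 B
IP packet = 1054 + 24 = 1078 B
Ethernet frame = 1078 + 14 + 4 = 1096 B
Efficiency = app / frame = 1022 / 1096 = 0.932482 = 93.2482% -> 93.25% (2 dp)

1096, 93.25


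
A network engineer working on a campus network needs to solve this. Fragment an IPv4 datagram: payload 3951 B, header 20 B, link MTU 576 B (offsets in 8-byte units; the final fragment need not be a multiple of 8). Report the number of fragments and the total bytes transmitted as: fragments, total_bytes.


Max data per non-final fragment = floor((MTU - header)/8)*8 = floor((576 - 20)/8)*8 = floor(556/8)*8 = 552 B
Final fragment needs no 8-byte alignment: it can carry up to MTU - header = 556 B
Non-final fragments needed = ceil((payload - 556) / 552) = ceil(3395/552) = ceil(6.1504) = 7
Number of fragments = 7 + 1 = 8
Fragment sizes (data): 7 * 552 B + 87 B (last, 87 <= 556 OK)
Total bytes sent = payload + n_frags * header = 3951 + 8*20 = 3951 + 160 = 4111 B

8, 4111


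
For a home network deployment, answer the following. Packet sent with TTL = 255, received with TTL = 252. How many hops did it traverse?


Given: initial TTL = 255, received TTL = 252
Hops = initial TTL - received TTL
Hops = 255 - 252 = 3

3


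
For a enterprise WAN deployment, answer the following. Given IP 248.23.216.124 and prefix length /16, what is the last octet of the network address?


Given: IP = 248.23.216.124, prefix = /16
Subnet mask = 255.255.0.0
Last octet of IP: 124
Last octet of mask: 0
Network last octet = 124 AND 0 = 0

0


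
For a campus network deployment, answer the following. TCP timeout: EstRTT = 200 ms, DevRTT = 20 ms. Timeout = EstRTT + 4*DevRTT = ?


Given: EstRTT = 200 ms, DevRTT = 20 ms
Timeout = EstRTT + 4 * DevRTT
4 * DevRTT = 4 * 20 = 80
Timeout = 200 + 80 = 280 ms

280


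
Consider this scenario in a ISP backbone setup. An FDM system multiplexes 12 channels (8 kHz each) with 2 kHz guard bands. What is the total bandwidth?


Given: 12 channels, 8 kHz each, guard = 2 kHz
Channel bandwidth = 12 * 8 = 96 kHz
Guard bands = 11 gaps * 2 kHz = 22 kHz
Total = 96 + 22 = 118 kHz

118


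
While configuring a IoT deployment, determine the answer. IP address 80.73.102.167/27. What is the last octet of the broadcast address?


Given: IP = 80.73.102.167, prefix = /27
Host bits = 32 - 27 = 5
Network last octet = 167 AND mask = 160
Host part size = 2^5 - 1 = 31
Broadcast last octet = 160 OR 31 = 191

191


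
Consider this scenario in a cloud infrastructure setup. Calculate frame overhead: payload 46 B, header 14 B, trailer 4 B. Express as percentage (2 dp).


Given: payload = 46 B, header = 14 B, trailer = 4 B
Overhead bytes = header + trailer = 14 + 4 = 18
Total frame = payload + overhead = 46 + 18 = 64
Overhead % = 18 / 64 * 100 = 28.1250% -> 28.13% (2 dp)

28.13


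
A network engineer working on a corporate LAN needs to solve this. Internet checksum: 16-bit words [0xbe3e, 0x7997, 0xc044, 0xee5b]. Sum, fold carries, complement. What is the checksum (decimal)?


Given words: [0xbe3e, 0x7997, 0xc044, 0xee5b]
Step 1: Sum all words
Raw sum = 48702 + 31127 + 49220 + 61019 = 190068
Step 2: Fold carry: (58996 + 2) = 58998
One's complement = ~58998 & 0xFFFF = 6537

6537


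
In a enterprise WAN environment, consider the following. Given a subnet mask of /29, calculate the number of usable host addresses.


Given: subnet mask /29
Host bits = 32 - 29 = 3
Total addresses = 2^3 = 8
Usable hosts = 8 - 2 (network + broadcast) = 6

6


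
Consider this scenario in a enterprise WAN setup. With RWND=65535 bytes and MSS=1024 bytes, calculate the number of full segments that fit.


Given: RWND = 65535 bytes, MSS = 1024 bytes
Full segments = floor(RWND / MSS)
Full segments = floor(65535 / 1024)
Full segments = floor(63.999) = 63

63


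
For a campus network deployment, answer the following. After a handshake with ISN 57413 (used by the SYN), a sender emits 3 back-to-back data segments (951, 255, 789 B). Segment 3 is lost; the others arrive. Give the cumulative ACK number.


SYN uses sequence number 57413; first data byte = ISN + 1 = 57414.
Segment 1: SEQ = 57414, len = 951 B, covers [57414, 58364]
Segment 2: SEQ = 58365, len = 255 B, covers [58365, 58619]
Segment 3: SEQ = 58620, len = 789 B, covers [58620, 59408] [LOST]
In-order data received: bytes [57414, 58619] (segments 1..2).
Segment 3 missing -> gap begins at byte 58620.
Cumulative ACK = next expected in-order byte = 57414 + 951 + 255 = 58620

58620


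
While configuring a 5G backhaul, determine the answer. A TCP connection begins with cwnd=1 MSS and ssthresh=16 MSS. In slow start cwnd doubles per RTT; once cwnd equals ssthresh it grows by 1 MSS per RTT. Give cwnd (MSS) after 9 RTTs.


RTT 0: cwnd = 1 MSS (initial)
RTT 1: cwnd = 2 MSS (slow start, doubled)
RTT 2: cwnd = 4 MSS (slow start, doubled)
RTT 3: cwnd = 8 MSS (slow start, doubled)
RTT 4: cwnd = 16 MSS (slow start, doubled)
RTT 5: cwnd = 17 MSS (congestion avoidance, +1)
RTT 6: cwnd = 18 MSS (congestion avoidance, +1)
RTT 7: cwnd = 19 MSS (congestion avoidance, +1)
RTT 8: cwnd = 20 MSS (congestion avoidance, +1)
RTT 9: cwnd = 21 MSS (congestion avoidance, +1)

21


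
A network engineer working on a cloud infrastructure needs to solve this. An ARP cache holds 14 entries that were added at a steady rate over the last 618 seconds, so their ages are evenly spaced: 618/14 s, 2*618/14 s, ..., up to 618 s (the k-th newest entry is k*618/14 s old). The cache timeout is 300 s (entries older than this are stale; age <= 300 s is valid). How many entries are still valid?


Ages are k * 618/14 s for k = 1..14 (spacing = 44.1429 s).
Entry k is valid iff k * 618/14 <= 300 iff k <= 14 * 300 / 618 = 6.7961
n_valid = floor(6.7961) = 6
(n_stale = 14 - 6 = 8)

6


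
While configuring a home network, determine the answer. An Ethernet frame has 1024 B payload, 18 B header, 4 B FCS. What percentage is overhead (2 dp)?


Given: payload = 1024 B, header = 18 B, trailer = 4 B
Overhead bytes = header + trailer = 18 + 4 = 22
Total frame = payload + overhead = 1024 + 22 = 1046
Overhead % = 22 / 1046 * 100 = 2.1033% -> 2.10% (2 dp)

2.10


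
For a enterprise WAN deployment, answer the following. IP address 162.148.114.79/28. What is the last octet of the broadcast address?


Given: IP = 162.148.114.79, prefix = /28
Host bits = 32 - 28 = 4
Network last octet = 79 AND mask = 64
Host part size = 2^4 - 1 = 15
Broadcast last octet = 64 OR 15 = 79

79


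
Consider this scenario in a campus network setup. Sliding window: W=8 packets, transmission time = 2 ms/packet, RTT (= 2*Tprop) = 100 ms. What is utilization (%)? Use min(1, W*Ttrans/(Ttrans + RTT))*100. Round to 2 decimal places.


Given: W = 8, Ttrans = 2 ms, RTT = 100 ms (= 2 * Tprop, Tprop = 50 ms)
Cycle time = Ttrans + RTT = 2 + 100 = 102 ms (first packet sent until its ACK returns)
W * Ttrans = 8 * 2 = 16 ms of sending per cycle
W * Ttrans / (Ttrans + RTT) = 16 / 102 = 0.156863
U = min(1, 0.156863) = 0.156863
U% = 15.69%

15.69


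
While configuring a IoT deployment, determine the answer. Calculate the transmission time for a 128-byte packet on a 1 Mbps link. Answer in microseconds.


Given: packet = 128 bytes, bandwidth = 1 Mbps
Packet in bits = 128 * 8 = 1024 bits
Bandwidth = 1 * 10^6 = 1000000 bps
Time = 1024 / 1000000 seconds
Time in us = 1024 * 10^6 / 1000000 = 1024

1024


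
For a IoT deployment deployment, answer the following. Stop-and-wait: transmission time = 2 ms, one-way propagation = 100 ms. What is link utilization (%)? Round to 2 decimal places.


Given: Ttrans = 2 ms, Tprop = 100 ms
RTT = 2 * Tprop = 2 * 100 = 200 ms
U = Ttrans / (Ttrans + RTT)
U = 2 / (2 + 200)
U = 2 / 202 = 0.009901
U% = 0.99%

0.99


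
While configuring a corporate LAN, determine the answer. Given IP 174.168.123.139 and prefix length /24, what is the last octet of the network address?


Given: IP = 174.168.123.139, prefix = /24
Subnet mask = 255.255.255.0
Last octet of IP: 139
Last octet of mask: 0
Network last octet = 139 AND 0 = 0

0


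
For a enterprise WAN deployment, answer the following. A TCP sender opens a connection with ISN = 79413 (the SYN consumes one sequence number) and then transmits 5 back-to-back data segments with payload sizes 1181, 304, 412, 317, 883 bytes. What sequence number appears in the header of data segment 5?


The SYN occupies sequence number ISN = 79413, so the first data byte is ISN + 1 = 79414.
SEQ of data segment i = (ISN + 1) + sum of payload sizes of segments 1..i-1.
Segment 1: SEQ = 79414, payload = 1181 bytes
Segment 2: SEQ = 80595, payload = 304 bytes
Segment 3: SEQ = 80899, payload = 412 bytes
Segment 4: SEQ = 81311, payload = 317 bytes
Segment 5: SEQ = 81628, payload = 883 bytes
SEQ of segment 5 = 79414 + 1181 + 304 + 412 + 317 = 81628

81628


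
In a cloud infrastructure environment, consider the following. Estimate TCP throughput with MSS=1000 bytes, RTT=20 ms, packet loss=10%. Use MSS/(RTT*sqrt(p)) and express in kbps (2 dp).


Given: MSS = 1000 bytes, RTT = 20 ms, loss = 10%
RTT in seconds = 20 / 1000 = 0.02
Loss rate = 10% = 0.1
sqrt(loss) = sqrt(0.1) = 0.316227766017
Throughput (bytes/s) = 1000 / (0.02 * 0.316227766017) = 158113.8830
Throughput (kbps) = 158113.8830 * 8 / 1000 = 1264.911064 -> 1264.91 kbps (2 dp)

1264.91


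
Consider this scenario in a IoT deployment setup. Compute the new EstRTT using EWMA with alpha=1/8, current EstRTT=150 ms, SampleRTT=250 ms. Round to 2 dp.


Given: EstRTT = 150 ms, SampleRTT = 250 ms, alpha = 1/8
New EstRTT = (1 - alpha) * EstRTT + alpha * SampleRTT
(7/8) * 150 = 131.25
(1/8) * 250 = 31.25
New EstRTT = 131.25 + 31.25 = 162.5 ms -> 162.50 ms (2 dp)

162.50


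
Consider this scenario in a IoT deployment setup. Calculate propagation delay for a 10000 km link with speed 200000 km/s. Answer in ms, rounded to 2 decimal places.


Given: distance = 10000 km, speed = 200000 km/s
Delay = distance / speed = 10000 / 200000 seconds
Delay in ms = 10000 * 1000 / 200000
Delay = 50.0000 ms
Rounded to 2 dp = 50.00 ms

50.00


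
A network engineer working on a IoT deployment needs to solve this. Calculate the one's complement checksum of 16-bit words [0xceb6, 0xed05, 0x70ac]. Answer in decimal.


Given words: [0xceb6, 0xed05, 0x70ac]
Step 1: Sum all words
Raw sum = 52918 + 60677 + 28844 = 142439
Step 2: Fold carry: (11367 + 2) = 11369
One's complement = ~11369 & 0xFFFF = 54166

54166


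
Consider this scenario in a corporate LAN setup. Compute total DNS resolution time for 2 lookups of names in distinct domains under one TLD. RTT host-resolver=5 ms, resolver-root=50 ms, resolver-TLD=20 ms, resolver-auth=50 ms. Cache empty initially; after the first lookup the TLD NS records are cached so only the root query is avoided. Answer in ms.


Lookup 1 (cold cache): local + root + TLD + auth = 5 + 50 + 20 + 50 = 125 ms
Lookups 2..2 (TLD NS cached -> skip root; new domain -> still ask TLD and auth): local + TLD + auth = 5 + 20 + 50 = 75 ms each
Remaining 1 lookups: 1 * 75 = 75 ms
Total = 125 + 75 = 200 ms

200


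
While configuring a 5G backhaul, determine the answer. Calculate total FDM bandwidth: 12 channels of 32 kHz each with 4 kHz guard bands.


Given: 12 channels, 32 kHz each, guard = 4 kHz
Channel bandwidth = 12 * 32 = 384 kHz
Guard bands = 11 gaps * 4 kHz = 44 kHz
Total = 384 + 44 = 428 kHz

428


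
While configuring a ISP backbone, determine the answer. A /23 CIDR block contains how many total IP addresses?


Given: CIDR prefix /23
Host bits = 32 - 23 = 9
Total addresses = 2^9 = 512

512


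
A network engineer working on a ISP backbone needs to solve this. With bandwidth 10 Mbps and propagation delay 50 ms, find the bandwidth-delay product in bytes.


Given: bandwidth = 10 Mbps, delay = 50 ms
BDP in bits = 10 * 10^6 * 50 / 1000
BDP in bits = 500000
BDP in bytes = 500000 / 8 = 62500

62500


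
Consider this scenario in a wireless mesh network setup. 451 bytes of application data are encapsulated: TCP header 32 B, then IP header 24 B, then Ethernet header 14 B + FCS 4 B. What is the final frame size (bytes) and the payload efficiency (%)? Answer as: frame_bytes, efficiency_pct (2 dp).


TCP segment = 451 + 32 = 483 B
IP packet = 483 + 24 = 507 B
Ethernet frame = 507 + 14 + 4 = 525 B
Efficiency = app / frame = 451 / 525 = 0.859048 = 85.9048% -> 85.90% (2 dp)

525, 85.90


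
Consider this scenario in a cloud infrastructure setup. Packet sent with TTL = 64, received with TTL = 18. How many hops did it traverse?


Given: initial TTL = 64, received TTL = 18
Hops = initial TTL - received TTL
Hops = 64 - 18 = 46

46


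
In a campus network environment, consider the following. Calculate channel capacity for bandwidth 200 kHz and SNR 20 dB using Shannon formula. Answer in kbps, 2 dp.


Given: B = 200 kHz, SNR = 20 dB
SNR linear = 10^(20/10) = 100
1 + SNR = 101
log2(101) = 6.6582114828
C = 200 * 1000 * 6.6582114828 = 1331642.2966 bps
C = 1331.642297 kbps -> 1331.64 kbps (2 dp)

1331.64


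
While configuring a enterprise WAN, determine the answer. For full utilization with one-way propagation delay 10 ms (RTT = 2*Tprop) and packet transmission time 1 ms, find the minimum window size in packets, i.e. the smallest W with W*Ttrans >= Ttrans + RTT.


Given: Ttrans = 1 ms, RTT = 20 ms (= 2 * Tprop, Tprop = 10 ms)
Time until first ACK returns = Ttrans + RTT = 1 + 20 = 21 ms
Need W * Ttrans >= Ttrans + RTT  ->  W >= (Ttrans + RTT) / Ttrans
(Ttrans + RTT) / Ttrans = 21 / 1 = 21
W_min = ceil(21) = 21

21


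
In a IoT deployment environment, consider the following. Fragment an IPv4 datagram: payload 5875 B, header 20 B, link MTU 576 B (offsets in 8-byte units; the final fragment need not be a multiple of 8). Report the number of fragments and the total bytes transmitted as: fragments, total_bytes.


Max data per non-final fragment = floor((MTU - header)/8)*8 = floor((576 - 20)/8)*8 = floor(556/8)*8 = 552 B
Final fragment needs no 8-byte alignment: it can carry up to MTU - header = 556 B
Non-final fragments needed = ceil((payload - 556) / 552) = ceil(5319/552) = ceil(9.6359) = 10
Number of fragments = 10 + 1 = 11
Fragment sizes (data): 10 * 552 B + 355 B (last, 355 <= 556 OK)
Total bytes sent = payload + n_frags * header = 5875 + 11*20 = 5875 + 220 = 6095 B

11, 6095


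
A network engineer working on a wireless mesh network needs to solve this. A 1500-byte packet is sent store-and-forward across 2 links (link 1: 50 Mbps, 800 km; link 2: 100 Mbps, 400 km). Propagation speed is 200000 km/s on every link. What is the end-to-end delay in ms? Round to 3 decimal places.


Packet = 1500 bytes = 12000 bits. Store-and-forward: sum (t_trans + t_prop) per link.
Link 1: t_trans = 12000/(50*10^6) s = 0.2400 ms; t_prop = 800/200000 s = 4.0000 ms; subtotal = 4.2400 ms
Link 2: t_trans = 12000/(100*10^6) s = 0.1200 ms; t_prop = 400/200000 s = 2.0000 ms; subtotal = 2.1200 ms
End-to-end = 4.2400 + 2.1200 = 6.3600 ms -> 6.360 ms (3 dp)

6.360


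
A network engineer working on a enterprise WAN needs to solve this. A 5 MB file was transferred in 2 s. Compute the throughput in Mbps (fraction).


Given: file = 5 MB, time = 2 s
File in Mb = 5 * 8 = 40 Mb
Throughput = 40 / 2 Mbps
Throughput = 20 Mbps

20


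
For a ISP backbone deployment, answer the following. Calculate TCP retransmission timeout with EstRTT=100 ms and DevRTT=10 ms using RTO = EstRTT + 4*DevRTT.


Given: EstRTT = 100 ms, DevRTT = 10 ms
Timeout = EstRTT + 4 * DevRTT
4 * DevRTT = 4 * 10 = 40
Timeout = 100 + 40 = 140 ms

140


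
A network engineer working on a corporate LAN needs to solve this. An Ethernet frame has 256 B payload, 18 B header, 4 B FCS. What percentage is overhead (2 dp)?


Given: payload = 256 B, header = 18 B, trailer = 4 B
Overhead bytes = header + trailer = 18 + 4 = 22
Total frame = payload + overhead = 256 + 22 = 278
Overhead % = 22 / 278 * 100 = 7.9137% -> 7.91% (2 dp)

7.91


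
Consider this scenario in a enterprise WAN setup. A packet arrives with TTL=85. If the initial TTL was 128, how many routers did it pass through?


Given: initial TTL = 128, received TTL = 85
Hops = initial TTL - received TTL
Hops = 128 - 85 = 43

43


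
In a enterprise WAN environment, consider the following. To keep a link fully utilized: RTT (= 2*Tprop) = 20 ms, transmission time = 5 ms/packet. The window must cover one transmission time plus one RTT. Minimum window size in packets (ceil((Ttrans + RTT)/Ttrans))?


Given: Ttrans = 5 ms, RTT = 20 ms (= 2 * Tprop, Tprop = 10 ms)
Time until first ACK returns = Ttrans + RTT = 5 + 20 = 25 ms
Need W * Ttrans >= Ttrans + RTT  ->  W >= (Ttrans + RTT) / Ttrans
(Ttrans + RTT) / Ttrans = 25 / 5 = 5
W_min = ceil(5) = 5

5


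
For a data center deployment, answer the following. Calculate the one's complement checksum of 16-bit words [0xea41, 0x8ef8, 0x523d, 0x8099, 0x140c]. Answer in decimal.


Given words: [0xea41, 0x8ef8, 0x523d, 0x8099, 0x140c]
Step 1: Sum all words
Raw sum = 59969 + 36600 + 21053 + 32921 + 5132 = 155675
Step 2: Fold carry: (24603 + 2) = 24605
One's complement = ~24605 & 0xFFFF = 40930

40930


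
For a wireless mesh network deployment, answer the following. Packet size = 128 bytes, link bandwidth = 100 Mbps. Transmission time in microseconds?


Given: packet = 128 bytes, bandwidth = 100 Mbps
Packet in bits = 128 * 8 = 1024 bits
Bandwidth = 100 * 10^6 = 100000000 bps
Time = 1024 / 100000000 seconds
Time in us = 1024 * 10^6 / 100000000 = 10.24

10.24


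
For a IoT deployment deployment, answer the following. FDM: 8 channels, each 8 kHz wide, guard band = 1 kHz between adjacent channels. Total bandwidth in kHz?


Given: 8 channels, 8 kHz each, guard = 1 kHz
Channel bandwidth = 8 * 8 = 64 kHz
Guard bands = 7 gaps * 1 kHz = 7 kHz
Total = 64 + 7 = 71 kHz

71


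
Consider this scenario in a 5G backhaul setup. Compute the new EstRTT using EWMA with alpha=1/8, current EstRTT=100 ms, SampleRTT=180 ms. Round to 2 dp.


Given: EstRTT = 100 ms, SampleRTT = 180 ms, alpha = 1/8
New EstRTT = (1 - alpha) * EstRTT + alpha * SampleRTT
(7/8) * 100 = 87.5
(1/8) * 180 = 22.5
New EstRTT = 87.5 + 22.5 = 110 ms -> 110.00 ms (2 dp)

110.00
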